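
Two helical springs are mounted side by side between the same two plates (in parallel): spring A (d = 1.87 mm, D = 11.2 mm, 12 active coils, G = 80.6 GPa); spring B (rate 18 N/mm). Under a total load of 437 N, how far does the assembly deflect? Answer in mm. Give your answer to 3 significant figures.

17.3 mm

k_A = Gd⁴/(8D³N_a) = (80.6×10³)(1.87⁴)/(8·11.2³·12) = 7.3076 N/mm
Parallel: k_eq = 7.3076 + 18 = 25.308 N/mm
δ = F/k_eq = 437/25.308 = 17.268 mm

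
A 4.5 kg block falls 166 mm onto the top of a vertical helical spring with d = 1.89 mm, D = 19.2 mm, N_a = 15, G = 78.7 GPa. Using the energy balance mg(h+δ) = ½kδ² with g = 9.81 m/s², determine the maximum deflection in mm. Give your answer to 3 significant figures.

k = Gd⁴/(8D³N_a) = (78.7×10³)(1.89⁴)/(8·19.2³·15) = 1.1823 N/mm
W = mg = 4.5 × 9.81 = 44.145 N
½kδ² − Wδ − Wh = 0 → δ = (W + √(W² + 2kWh))/k
δ = (44.145 + √(1948.8 + 17328.3))/1.1823 = (44.145 + 138.84)/1.1823 = 154.77 mm

155 mm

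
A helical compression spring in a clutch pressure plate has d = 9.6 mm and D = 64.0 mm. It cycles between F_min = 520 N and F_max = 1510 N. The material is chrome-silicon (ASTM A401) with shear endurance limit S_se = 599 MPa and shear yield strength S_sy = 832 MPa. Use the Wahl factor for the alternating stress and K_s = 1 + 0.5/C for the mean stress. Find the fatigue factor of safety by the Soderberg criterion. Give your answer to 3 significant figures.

2.34

C = D/d = 64.0/9.6 = 6.6667; K_W = (4C−1)/(4C−4)+0.615/C = 1.2246; K_s = 1+0.5/C = 1.0750
F_a = (F_max−F_min)/2 = 495 N; F_m = (F_max+F_min)/2 = 1015 N
τ_a = K_W·8F_aD/(πd³) = 1.2246 × 91.183 = 111.66 MPa
τ_m = K_s·8F_mD/(πd³) = 1.0750 × 186.97 = 200.99 MPa
Soderberg: 1/n_f = τ_a/S_se + τ_m/S_sy = 111.66/599 + 200.99/832 = 0.18641 + 0.24158 = 0.42799
n_f = 1/0.42799 = 2.336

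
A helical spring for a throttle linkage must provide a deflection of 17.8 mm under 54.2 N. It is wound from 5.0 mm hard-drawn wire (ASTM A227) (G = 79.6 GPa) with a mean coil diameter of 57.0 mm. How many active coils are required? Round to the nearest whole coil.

Required rate k = F/δ = 54.2/17.8 = 3.0449 N/mm
N_a = Gd⁴/(8D³k) = (79.6×10³ × 5.0⁴)/(8 × 57.0³ × 3.0449)
    = 4.975e+07 / 4.51122e+06 = 11.03 → 11 coils

11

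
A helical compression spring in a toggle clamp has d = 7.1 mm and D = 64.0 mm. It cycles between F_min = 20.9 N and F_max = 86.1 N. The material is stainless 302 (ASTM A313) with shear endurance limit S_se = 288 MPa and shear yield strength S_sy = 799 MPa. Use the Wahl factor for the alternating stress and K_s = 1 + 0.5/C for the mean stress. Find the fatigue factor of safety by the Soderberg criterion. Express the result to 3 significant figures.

10.9

C = D/d = 64.0/7.1 = 9.0141; K_W = (4C−1)/(4C−4)+0.615/C = 1.1618; K_s = 1+0.5/C = 1.0555
F_a = (F_max−F_min)/2 = 32.6 N; F_m = (F_max+F_min)/2 = 53.5 N
τ_a = K_W·8F_aD/(πd³) = 1.1618 × 14.844 = 17.246 MPa
τ_m = K_s·8F_mD/(πd³) = 1.0555 × 24.361 = 25.712 MPa
Soderberg: 1/n_f = τ_a/S_se + τ_m/S_sy = 17.246/288 + 25.712/799 = 0.05988 + 0.03218 = 0.092064
n_f = 1/0.092064 = 10.86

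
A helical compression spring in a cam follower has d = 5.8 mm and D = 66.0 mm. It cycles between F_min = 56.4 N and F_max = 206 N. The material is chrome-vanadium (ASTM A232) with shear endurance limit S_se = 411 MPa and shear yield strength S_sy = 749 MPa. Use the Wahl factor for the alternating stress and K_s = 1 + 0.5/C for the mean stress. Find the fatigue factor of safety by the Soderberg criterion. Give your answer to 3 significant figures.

C = D/d = 66.0/5.8 = 11.3793; K_W = (4C−1)/(4C−4)+0.615/C = 1.1263; K_s = 1+0.5/C = 1.0439
F_a = (F_max−F_min)/2 = 74.8 N; F_m = (F_max+F_min)/2 = 131.2 N
τ_a = K_W·8F_aD/(πd³) = 1.1263 × 64.432 = 72.57 MPa
τ_m = K_s·8F_mD/(πd³) = 1.0439 × 113.01 = 117.98 MPa
Soderberg: 1/n_f = τ_a/S_se + τ_m/S_sy = 72.57/411 + 117.98/749 = 0.17657 + 0.15752 = 0.33409
n_f = 1/0.33409 = 2.993

2.99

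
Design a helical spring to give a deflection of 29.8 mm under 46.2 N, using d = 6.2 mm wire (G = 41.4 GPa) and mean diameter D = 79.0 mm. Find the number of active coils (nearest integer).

Required rate k = F/δ = 46.2/29.8 = 1.5503 N/mm
N_a = Gd⁴/(8D³k) = (41.4×10³ × 6.2⁴)/(8 × 79.0³ × 1.5503)
    = 6.1174e+07 / 6.11501e+06 = 10 → 10 coils

10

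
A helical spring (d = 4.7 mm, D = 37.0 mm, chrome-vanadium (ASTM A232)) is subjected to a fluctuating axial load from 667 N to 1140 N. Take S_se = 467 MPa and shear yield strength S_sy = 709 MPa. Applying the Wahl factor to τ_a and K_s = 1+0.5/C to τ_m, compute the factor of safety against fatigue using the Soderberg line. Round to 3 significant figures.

C = D/d = 37.0/4.7 = 7.8723; K_W = (4C−1)/(4C−4)+0.615/C = 1.1873; K_s = 1+0.5/C = 1.0635
F_a = (F_max−F_min)/2 = 236.5 N; F_m = (F_max+F_min)/2 = 903.5 N
τ_a = K_W·8F_aD/(πd³) = 1.1873 × 214.62 = 254.81 MPa
τ_m = K_s·8F_mD/(πd³) = 1.0635 × 819.93 = 872.01 MPa
Soderberg: 1/n_f = τ_a/S_se + τ_m/S_sy = 254.81/467 + 872.01/709 = 0.54564 + 1.22991 = 1.7755
n_f = 1/1.7755 = 0.5632

0.563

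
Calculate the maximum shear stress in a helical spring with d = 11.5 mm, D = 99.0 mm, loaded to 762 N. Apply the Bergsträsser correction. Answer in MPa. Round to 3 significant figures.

Spring index C = D/d = 99.0/11.5 = 8.6087
K_B = (4C+2)/(4C−3) = 36.435/31.435 = 1.1591
τ₀ = 8FD/(πd³) = 8·762·99.0/(π·11.5³) = 603504/4778 = 126.31 MPa
τ_max = K·τ₀ = 1.1591 × 126.31 = 146.4 MPa

146 MPa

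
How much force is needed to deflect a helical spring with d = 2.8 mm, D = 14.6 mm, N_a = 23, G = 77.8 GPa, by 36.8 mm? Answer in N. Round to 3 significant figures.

k = Gd⁴/(8D³N_a) = (77.8×10³)(2.8⁴)/(8·14.6³·23) = 8.3509 N/mm
F = k·δ = 8.3509 × 36.8 = 307.31 N

307 N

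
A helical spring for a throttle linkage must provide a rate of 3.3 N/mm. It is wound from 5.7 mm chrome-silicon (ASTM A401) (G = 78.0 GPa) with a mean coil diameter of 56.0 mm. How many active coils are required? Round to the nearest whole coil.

N_a = Gd⁴/(8D³k) = (78.0×10³ × 5.7⁴)/(8 × 56.0³ × 3.3)
    = 8.23368e+07 / 4.63626e+06 = 17.76 → 18 coils

18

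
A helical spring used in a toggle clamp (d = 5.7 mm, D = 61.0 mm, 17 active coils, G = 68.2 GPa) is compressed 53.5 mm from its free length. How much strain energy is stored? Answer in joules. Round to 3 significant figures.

k = Gd⁴/(8D³N_a) = (68.2×10³)(5.7⁴)/(8·61.0³·17) = 2.3321 N/mm
U = ½kδ² = 0.5 × 2.3321 × 53.5² = 3337.6 N·mm = 3.3376 J

3.34 J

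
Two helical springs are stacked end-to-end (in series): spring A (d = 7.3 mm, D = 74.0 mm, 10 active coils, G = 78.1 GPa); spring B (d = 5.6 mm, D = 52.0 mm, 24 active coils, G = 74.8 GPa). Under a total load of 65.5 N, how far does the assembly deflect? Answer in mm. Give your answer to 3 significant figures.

k_A = Gd⁴/(8D³N_a) = (78.1×10³)(7.3⁴)/(8·74.0³·10) = 6.8416 N/mm
k_B = Gd⁴/(8D³N_a) = (74.8×10³)(5.6⁴)/(8·52.0³·24) = 2.7248 N/mm
Series: 1/k_eq = 1/6.8416 + 1/2.7248 = 0.51316; k_eq = 1.9487 N/mm
δ = F/k_eq = 65.5/1.9487 = 33.612 mm

33.6 mm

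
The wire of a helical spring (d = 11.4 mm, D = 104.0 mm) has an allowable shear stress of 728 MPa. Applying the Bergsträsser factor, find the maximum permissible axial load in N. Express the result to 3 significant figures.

C = D/d = 104.0/11.4 = 9.1228
K_B = (4C+2)/(4C−3) = 38.491/33.491 = 1.1493
τ_max = K·8FD/(πd³) → F_max = τ_allow·πd³/(8DK)
F_max = 728·π·11.4³/(8·104.0·1.1493) = 3.3884e+06/956.21 = 3543.6 N

3540 N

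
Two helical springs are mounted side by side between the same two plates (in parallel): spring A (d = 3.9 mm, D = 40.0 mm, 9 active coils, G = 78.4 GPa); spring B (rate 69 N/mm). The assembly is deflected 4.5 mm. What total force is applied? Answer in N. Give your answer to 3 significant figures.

k_A = Gd⁴/(8D³N_a) = (78.4×10³)(3.9⁴)/(8·40.0³·9) = 3.9361 N/mm
Parallel: k_eq = 3.9361 + 69 = 72.936 N/mm
F = k_eq·δ = 72.936·4.5 = 328.21 N

328 N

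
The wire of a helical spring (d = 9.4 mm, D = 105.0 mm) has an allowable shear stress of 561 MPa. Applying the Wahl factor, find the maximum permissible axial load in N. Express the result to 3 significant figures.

C = D/d = 105.0/9.4 = 11.1702
K_W = (4C−1)/(4C−4) + 0.615/C = 43.681/40.681 + 0.0551 = 1.1288
τ_max = K·8FD/(πd³) → F_max = τ_allow·πd³/(8DK)
F_max = 561·π·9.4³/(8·105.0·1.1288) = 1.4638e+06/948.19 = 1543.8 N

1540 N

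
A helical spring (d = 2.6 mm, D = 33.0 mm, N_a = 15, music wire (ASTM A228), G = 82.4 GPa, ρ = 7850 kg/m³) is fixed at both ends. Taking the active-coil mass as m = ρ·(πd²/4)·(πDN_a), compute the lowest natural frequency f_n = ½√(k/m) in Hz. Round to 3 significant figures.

58.0 Hz

k = Gd⁴/(8D³N_a) = (82.4×10³)(2.6⁴)/(8·33.0³·15) = 0.87317 N/mm = 873.17 N/m
Wire length L = πDN_a = π·33.0·15 = 1555.1 mm
m = ρ·(πd²/4)·L = 7850 × 5.3093×10⁻⁶ m² × 1.5551 m = 0.064813 kg
f_n = ½√(k/m) = 0.5·√(873.17/0.064813) = 0.5·√(13472) = 58.035 Hz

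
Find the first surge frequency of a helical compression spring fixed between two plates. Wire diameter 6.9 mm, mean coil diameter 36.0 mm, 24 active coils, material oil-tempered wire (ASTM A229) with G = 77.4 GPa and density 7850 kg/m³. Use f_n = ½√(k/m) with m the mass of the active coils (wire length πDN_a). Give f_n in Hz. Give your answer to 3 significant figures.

k = Gd⁴/(8D³N_a) = (77.4×10³)(6.9⁴)/(8·36.0³·24) = 19.585 N/mm = 19585 N/m
Wire length L = πDN_a = π·36.0·24 = 2714.3 mm
m = ρ·(πd²/4)·L = 7850 × 37.393×10⁻⁶ m² × 2.7143 m = 0.79675 kg
f_n = ½√(k/m) = 0.5·√(19585/0.79675) = 0.5·√(24581) = 78.392 Hz

78.4 Hz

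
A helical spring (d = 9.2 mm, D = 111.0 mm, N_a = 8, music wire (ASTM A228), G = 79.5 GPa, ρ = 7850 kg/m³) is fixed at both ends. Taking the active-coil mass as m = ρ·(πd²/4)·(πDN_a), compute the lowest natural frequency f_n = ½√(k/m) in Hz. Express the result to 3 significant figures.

k = Gd⁴/(8D³N_a) = (79.5×10³)(9.2⁴)/(8·111.0³·8) = 6.5068 N/mm = 6506.8 N/m
Wire length L = πDN_a = π·111.0·8 = 2789.7 mm
m = ρ·(πd²/4)·L = 7850 × 66.476×10⁻⁶ m² × 2.7897 m = 1.4558 kg
f_n = ½√(k/m) = 0.5·√(6506.8/1.4558) = 0.5·√(4469.6) = 33.428 Hz

33.4 Hz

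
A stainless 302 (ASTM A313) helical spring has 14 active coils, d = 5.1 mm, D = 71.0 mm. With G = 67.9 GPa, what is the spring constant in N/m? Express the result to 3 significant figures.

k = Gd⁴/(8D³N_a) = (67.9×10³ × 5.1⁴) / (8 × 71.0³ × 14)
  = 4.59357e+07 / 4.0086e+07 = 1.1459 N/mm = 1145.9 N/m

1150 N/m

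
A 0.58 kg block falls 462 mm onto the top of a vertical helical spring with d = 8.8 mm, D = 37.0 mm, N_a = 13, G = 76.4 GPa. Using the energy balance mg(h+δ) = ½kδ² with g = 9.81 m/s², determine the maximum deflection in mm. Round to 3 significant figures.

k = Gd⁴/(8D³N_a) = (76.4×10³)(8.8⁴)/(8·37.0³·13) = 86.973 N/mm
W = mg = 0.58 × 9.81 = 5.6898 N
½kδ² − Wδ − Wh = 0 → δ = (W + √(W² + 2kWh))/k
δ = (5.6898 + √(32.374 + 457251))/86.973 = (5.6898 + 676.23)/86.973 = 7.8405 mm

7.84 mm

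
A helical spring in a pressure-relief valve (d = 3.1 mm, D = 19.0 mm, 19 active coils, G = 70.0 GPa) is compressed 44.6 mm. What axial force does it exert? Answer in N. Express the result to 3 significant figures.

k = Gd⁴/(8D³N_a) = (70.0×10³)(3.1⁴)/(8·19.0³·19) = 6.2007 N/mm
F = k·δ = 6.2007 × 44.6 = 276.55 N

277 N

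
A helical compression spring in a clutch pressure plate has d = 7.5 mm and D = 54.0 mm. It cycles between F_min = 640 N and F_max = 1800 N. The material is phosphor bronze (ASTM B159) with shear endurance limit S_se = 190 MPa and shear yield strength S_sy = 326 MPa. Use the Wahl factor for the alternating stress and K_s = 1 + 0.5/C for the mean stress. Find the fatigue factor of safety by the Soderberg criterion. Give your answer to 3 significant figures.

0.399

C = D/d = 54.0/7.5 = 7.2000; K_W = (4C−1)/(4C−4)+0.615/C = 1.2064; K_s = 1+0.5/C = 1.0694
F_a = (F_max−F_min)/2 = 580 N; F_m = (F_max+F_min)/2 = 1220 N
τ_a = K_W·8F_aD/(πd³) = 1.2064 × 189.05 = 228.07 MPa
τ_m = K_s·8F_mD/(πd³) = 1.0694 × 397.66 = 425.27 MPa
Soderberg: 1/n_f = τ_a/S_se + τ_m/S_sy = 228.07/190 + 425.27/326 = 1.20036 + 1.30452 = 2.5049
n_f = 1/2.5049 = 0.3992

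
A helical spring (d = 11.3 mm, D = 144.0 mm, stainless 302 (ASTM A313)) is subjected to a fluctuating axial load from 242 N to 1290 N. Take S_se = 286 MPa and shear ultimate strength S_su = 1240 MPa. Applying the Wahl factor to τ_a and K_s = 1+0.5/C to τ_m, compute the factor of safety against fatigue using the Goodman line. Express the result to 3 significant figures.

1.47

C = D/d = 144.0/11.3 = 12.7434; K_W = (4C−1)/(4C−4)+0.615/C = 1.1121; K_s = 1+0.5/C = 1.0392
F_a = (F_max−F_min)/2 = 524 N; F_m = (F_max+F_min)/2 = 766 N
τ_a = K_W·8F_aD/(πd³) = 1.1121 × 133.17 = 148.1 MPa
τ_m = K_s·8F_mD/(πd³) = 1.0392 × 194.67 = 202.31 MPa
Goodman: 1/n_f = τ_a/S_se + τ_m/S_su = 148.1/286 + 202.31/1240 = 0.51783 + 0.16315 = 0.68098
n_f = 1/0.68098 = 1.468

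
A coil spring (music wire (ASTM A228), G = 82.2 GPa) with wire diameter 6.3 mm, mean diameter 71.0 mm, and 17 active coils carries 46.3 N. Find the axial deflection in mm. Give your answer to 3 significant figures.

17.4 mm

k = Gd⁴/(8D³N_a) = (82.2×10³)(6.3⁴)/(8·71.0³·17) = 2.6602 N/mm
δ = F/k = 46.3 / 2.6602 = 17.404 mm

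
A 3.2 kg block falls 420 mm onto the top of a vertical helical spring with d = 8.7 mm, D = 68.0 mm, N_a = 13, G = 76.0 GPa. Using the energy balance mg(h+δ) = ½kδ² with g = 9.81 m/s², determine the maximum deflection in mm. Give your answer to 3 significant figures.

k = Gd⁴/(8D³N_a) = (76.0×10³)(8.7⁴)/(8·68.0³·13) = 13.315 N/mm
W = mg = 3.2 × 9.81 = 31.392 N
½kδ² − Wδ − Wh = 0 → δ = (W + √(W² + 2kWh))/k
δ = (31.392 + √(985.46 + 351098))/13.315 = (31.392 + 593.37)/13.315 = 46.923 mm

46.9 mm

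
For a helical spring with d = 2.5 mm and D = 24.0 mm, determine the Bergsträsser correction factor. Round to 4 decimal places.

1.1412

C = D/d = 24.0/2.5 = 9.6000
K_B = (4C+2)/(4C−3) = 40.400/35.400 = 1.1412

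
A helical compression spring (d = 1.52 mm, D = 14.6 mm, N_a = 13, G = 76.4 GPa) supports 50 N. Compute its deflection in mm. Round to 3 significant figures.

k = Gd⁴/(8D³N_a) = (76.4×10³)(1.52⁴)/(8·14.6³·13) = 1.26 N/mm
δ = F/k = 50 / 1.26 = 39.682 mm

39.7 mm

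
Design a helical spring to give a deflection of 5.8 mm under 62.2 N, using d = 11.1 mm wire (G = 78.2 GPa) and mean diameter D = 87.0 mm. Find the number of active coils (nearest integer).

Required rate k = F/δ = 62.2/5.8 = 10.724 N/mm
N_a = Gd⁴/(8D³k) = (78.2×10³ × 11.1⁴)/(8 × 87.0³ × 10.724)
    = 1.18713e+09 / 5.6495e+07 = 21.01 → 21 coils

21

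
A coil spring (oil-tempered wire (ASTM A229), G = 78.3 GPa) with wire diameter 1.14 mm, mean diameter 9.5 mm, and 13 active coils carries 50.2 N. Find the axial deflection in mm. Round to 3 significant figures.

33.8 mm

k = Gd⁴/(8D³N_a) = (78.3×10³)(1.14⁴)/(8·9.5³·13) = 1.4831 N/mm
δ = F/k = 50.2 / 1.4831 = 33.848 mm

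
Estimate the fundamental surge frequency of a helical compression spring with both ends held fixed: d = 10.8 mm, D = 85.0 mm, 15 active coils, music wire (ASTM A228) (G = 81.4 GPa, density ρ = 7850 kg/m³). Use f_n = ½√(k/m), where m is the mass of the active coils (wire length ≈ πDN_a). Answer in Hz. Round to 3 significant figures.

k = Gd⁴/(8D³N_a) = (81.4×10³)(10.8⁴)/(8·85.0³·15) = 15.027 N/mm = 15027 N/m
Wire length L = πDN_a = π·85.0·15 = 4005.5 mm
m = ρ·(πd²/4)·L = 7850 × 91.609×10⁻⁶ m² × 4.0055 m = 2.8805 kg
f_n = ½√(k/m) = 0.5·√(15027/2.8805) = 0.5·√(5216.9) = 36.114 Hz

36.1 Hz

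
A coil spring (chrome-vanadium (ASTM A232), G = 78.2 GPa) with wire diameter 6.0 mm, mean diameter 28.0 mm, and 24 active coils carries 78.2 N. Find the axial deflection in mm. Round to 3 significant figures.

k = Gd⁴/(8D³N_a) = (78.2×10³)(6.0⁴)/(8·28.0³·24) = 24.046 N/mm
δ = F/k = 78.2 / 24.046 = 3.2521 mm

3.25 mm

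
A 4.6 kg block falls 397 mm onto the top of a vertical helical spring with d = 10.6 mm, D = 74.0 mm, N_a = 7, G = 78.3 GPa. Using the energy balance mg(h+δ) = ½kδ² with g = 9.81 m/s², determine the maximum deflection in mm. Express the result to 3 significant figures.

29.7 mm

k = Gd⁴/(8D³N_a) = (78.3×10³)(10.6⁴)/(8·74.0³·7) = 43.561 N/mm
W = mg = 4.6 × 9.81 = 45.126 N
½kδ² − Wδ − Wh = 0 → δ = (W + √(W² + 2kWh))/k
δ = (45.126 + √(2036.4 + 1.56081e+06))/43.561 = (45.126 + 1250.1)/43.561 = 29.734 mm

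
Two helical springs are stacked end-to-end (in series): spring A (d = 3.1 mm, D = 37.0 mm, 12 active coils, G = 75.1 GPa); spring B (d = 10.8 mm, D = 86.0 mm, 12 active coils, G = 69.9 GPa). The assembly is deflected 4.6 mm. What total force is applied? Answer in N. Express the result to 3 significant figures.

k_A = Gd⁴/(8D³N_a) = (75.1×10³)(3.1⁴)/(8·37.0³·12) = 1.4263 N/mm
k_B = Gd⁴/(8D³N_a) = (69.9×10³)(10.8⁴)/(8·86.0³·12) = 15.574 N/mm
Series: 1/k_eq = 1/1.4263 + 1/15.574 = 0.76532; k_eq = 1.3066 N/mm
F = k_eq·δ = 1.3066·4.6 = 6.0105 N

6.01 N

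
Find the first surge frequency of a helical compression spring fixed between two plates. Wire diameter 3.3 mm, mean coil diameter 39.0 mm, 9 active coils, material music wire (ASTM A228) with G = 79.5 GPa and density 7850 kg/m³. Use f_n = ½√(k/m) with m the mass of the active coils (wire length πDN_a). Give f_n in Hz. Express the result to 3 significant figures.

k = Gd⁴/(8D³N_a) = (79.5×10³)(3.3⁴)/(8·39.0³·9) = 2.2075 N/mm = 2207.5 N/m
Wire length L = πDN_a = π·39.0·9 = 1102.7 mm
m = ρ·(πd²/4)·L = 7850 × 8.553×10⁻⁶ m² × 1.1027 m = 0.074036 kg
f_n = ½√(k/m) = 0.5·√(2207.5/0.074036) = 0.5·√(29816) = 86.337 Hz

86.3 Hz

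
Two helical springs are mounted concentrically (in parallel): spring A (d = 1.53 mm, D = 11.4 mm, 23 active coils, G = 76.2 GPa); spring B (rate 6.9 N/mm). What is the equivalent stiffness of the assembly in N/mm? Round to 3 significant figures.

8.43 N/mm

k_A = Gd⁴/(8D³N_a) = (76.2×10³)(1.53⁴)/(8·11.4³·23) = 1.5318 N/mm
Parallel: k_eq = 1.5318 + 6.9 = 8.4318 N/mm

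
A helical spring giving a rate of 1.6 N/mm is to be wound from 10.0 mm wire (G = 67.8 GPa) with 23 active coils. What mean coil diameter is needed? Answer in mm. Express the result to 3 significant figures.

132 mm

D = (Gd⁴/(8N_a·k))^(1/3) = (67.8×10³·10.0⁴/(8·23·1.6))^(1/3)
  = (2.30299e+06)^(1/3) = 132.0578 mm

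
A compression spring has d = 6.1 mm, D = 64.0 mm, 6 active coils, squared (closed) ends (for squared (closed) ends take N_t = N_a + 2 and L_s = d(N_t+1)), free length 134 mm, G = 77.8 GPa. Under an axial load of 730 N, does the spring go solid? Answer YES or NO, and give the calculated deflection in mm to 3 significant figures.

YES, δ = 85.3 mm

k = Gd⁴/(8D³N_a) = (77.8×10³)(6.1⁴)/(8·64.0³·6) = 8.5609 N/mm
N_t = 8; L_s = 6.1·9 = 54.9 mm; δ_solid = L₀ − L_s = 134 − 54.9 = 79.1 mm
δ = F/k = 730/8.5609 = 85.272 mm
δ ≥ δ_solid → spring goes solid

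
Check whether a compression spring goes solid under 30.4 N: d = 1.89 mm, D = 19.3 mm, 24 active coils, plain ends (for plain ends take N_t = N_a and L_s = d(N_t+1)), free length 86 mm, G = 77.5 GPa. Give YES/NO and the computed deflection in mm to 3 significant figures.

k = Gd⁴/(8D³N_a) = (77.5×10³)(1.89⁴)/(8·19.3³·24) = 0.71643 N/mm
N_t = 24; L_s = 1.89·25 = 47.25 mm; δ_solid = L₀ − L_s = 86 − 47.25 = 38.75 mm
δ = F/k = 30.4/0.71643 = 42.432 mm
δ ≥ δ_solid → spring goes solid

YES, δ = 42.4 mm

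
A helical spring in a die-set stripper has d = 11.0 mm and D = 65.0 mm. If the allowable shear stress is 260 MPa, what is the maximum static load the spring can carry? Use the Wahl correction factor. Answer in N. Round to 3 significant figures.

1660 N

C = D/d = 65.0/11.0 = 5.9091
K_W = (4C−1)/(4C−4) + 0.615/C = 22.636/19.636 + 0.1041 = 1.2569
τ_max = K·8FD/(πd³) → F_max = τ_allow·πd³/(8DK)
F_max = 260·π·11.0³/(8·65.0·1.2569) = 1.0872e+06/653.56 = 1663.5 N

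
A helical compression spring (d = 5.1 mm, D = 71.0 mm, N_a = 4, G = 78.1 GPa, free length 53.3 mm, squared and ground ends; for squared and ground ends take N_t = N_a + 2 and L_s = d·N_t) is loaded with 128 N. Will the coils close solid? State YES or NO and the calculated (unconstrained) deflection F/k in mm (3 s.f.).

k = Gd⁴/(8D³N_a) = (78.1×10³)(5.1⁴)/(8·71.0³·4) = 4.6132 N/mm
N_t = 6; L_s = 5.1·6 = 30.6 mm; δ_solid = L₀ − L_s = 53.3 − 30.6 = 22.7 mm
δ = F/k = 128/4.6132 = 27.746 mm
δ ≥ δ_solid → spring goes solid

YES, δ = 27.7 mm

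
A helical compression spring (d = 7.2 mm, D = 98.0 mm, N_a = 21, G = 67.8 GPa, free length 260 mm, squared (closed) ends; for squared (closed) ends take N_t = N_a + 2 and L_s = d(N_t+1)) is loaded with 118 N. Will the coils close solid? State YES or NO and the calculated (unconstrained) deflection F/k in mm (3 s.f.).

k = Gd⁴/(8D³N_a) = (67.8×10³)(7.2⁴)/(8·98.0³·21) = 1.1523 N/mm
N_t = 23; L_s = 7.2·24 = 172.8 mm; δ_solid = L₀ − L_s = 260 − 172.8 = 87.2 mm
δ = F/k = 118/1.1523 = 102.4 mm
δ ≥ δ_solid → spring goes solid

YES, δ = 102 mm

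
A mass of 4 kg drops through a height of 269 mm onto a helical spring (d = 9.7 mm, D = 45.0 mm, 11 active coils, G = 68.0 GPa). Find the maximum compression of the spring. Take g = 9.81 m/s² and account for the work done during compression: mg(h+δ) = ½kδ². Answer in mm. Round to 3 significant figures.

k = Gd⁴/(8D³N_a) = (68.0×10³)(9.7⁴)/(8·45.0³·11) = 75.072 N/mm
W = mg = 4 × 9.81 = 39.24 N
½kδ² − Wδ − Wh = 0 → δ = (W + √(W² + 2kWh))/k
δ = (39.24 + √(1539.8 + 1.58485e+06))/75.072 = (39.24 + 1259.5)/75.072 = 17.3 mm

17.3 mm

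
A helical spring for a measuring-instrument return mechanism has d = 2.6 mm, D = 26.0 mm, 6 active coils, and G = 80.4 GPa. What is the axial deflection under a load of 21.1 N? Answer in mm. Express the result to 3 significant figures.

k = Gd⁴/(8D³N_a) = (80.4×10³)(2.6⁴)/(8·26.0³·6) = 4.355 N/mm
δ = F/k = 21.1 / 4.355 = 4.845 mm

4.85 mm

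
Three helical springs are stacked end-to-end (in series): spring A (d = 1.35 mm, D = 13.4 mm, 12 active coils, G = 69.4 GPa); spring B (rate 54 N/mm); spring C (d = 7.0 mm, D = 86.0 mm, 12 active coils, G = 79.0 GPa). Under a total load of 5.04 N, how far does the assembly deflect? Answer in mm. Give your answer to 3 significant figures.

6.77 mm

k_A = Gd⁴/(8D³N_a) = (69.4×10³)(1.35⁴)/(8·13.4³·12) = 0.99795 N/mm
k_C = Gd⁴/(8D³N_a) = (79.0×10³)(7.0⁴)/(8·86.0³·12) = 3.1064 N/mm
Series: 1/k_eq = 1/0.99795 + 1/54 + 1/3.1064 = 1.3425; k_eq = 0.74488 N/mm
δ = F/k_eq = 5.04/0.74488 = 6.7662 mm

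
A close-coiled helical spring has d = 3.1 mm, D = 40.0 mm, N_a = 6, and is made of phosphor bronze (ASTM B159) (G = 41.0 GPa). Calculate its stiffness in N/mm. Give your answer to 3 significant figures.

k = Gd⁴/(8D³N_a) = (41.0×10³ × 3.1⁴) / (8 × 40.0³ × 6)
  = 3.78644e+06 / 3.072e+06 = 1.2326 N/mm

1.23 N/mm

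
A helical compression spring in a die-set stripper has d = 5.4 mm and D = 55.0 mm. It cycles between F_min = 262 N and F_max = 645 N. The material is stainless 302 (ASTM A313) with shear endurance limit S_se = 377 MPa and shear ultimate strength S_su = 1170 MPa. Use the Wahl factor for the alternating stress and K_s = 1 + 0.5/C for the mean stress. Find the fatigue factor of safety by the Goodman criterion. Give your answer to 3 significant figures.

1.14

C = D/d = 55.0/5.4 = 10.1852; K_W = (4C−1)/(4C−4)+0.615/C = 1.1420; K_s = 1+0.5/C = 1.0491
F_a = (F_max−F_min)/2 = 191.5 N; F_m = (F_max+F_min)/2 = 453.5 N
τ_a = K_W·8F_aD/(πd³) = 1.1420 × 170.33 = 194.52 MPa
τ_m = K_s·8F_mD/(πd³) = 1.0491 × 403.37 = 423.17 MPa
Goodman: 1/n_f = τ_a/S_se + τ_m/S_su = 194.52/377 + 423.17/1170 = 0.51597 + 0.36168 = 0.87766
n_f = 1/0.87766 = 1.139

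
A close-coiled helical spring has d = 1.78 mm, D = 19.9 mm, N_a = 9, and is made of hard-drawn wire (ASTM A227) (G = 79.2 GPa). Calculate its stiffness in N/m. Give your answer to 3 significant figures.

1400 N/m

k = Gd⁴/(8D³N_a) = (79.2×10³ × 1.78⁴) / (8 × 19.9³ × 9)
  = 795070 / 567403 = 1.4012 N/mm = 1401.2 N/m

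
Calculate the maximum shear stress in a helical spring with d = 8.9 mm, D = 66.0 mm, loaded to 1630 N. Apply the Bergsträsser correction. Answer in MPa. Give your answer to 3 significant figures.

461 MPa

Spring index C = D/d = 66.0/8.9 = 7.4157
K_B = (4C+2)/(4C−3) = 31.663/26.663 = 1.1875
τ₀ = 8FD/(πd³) = 8·1630·66.0/(π·8.9³) = 860640/2214.7 = 388.6 MPa
τ_max = K·τ₀ = 1.1875 × 388.6 = 461.47 MPa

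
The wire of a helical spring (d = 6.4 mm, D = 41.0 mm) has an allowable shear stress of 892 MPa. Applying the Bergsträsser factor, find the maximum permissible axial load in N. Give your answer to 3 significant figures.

1830 N

C = D/d = 41.0/6.4 = 6.4062
K_B = (4C+2)/(4C−3) = 27.625/22.625 = 1.2210
τ_max = K·8FD/(πd³) → F_max = τ_allow·πd³/(8DK)
F_max = 892·π·6.4³/(8·41.0·1.2210) = 7.3461e+05/400.49 = 1834.3 N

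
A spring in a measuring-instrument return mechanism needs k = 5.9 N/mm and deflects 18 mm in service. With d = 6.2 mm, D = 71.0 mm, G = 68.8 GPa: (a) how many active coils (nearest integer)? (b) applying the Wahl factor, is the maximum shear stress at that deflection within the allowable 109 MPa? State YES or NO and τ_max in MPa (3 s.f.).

(a) 6 coils; (b) YES, τ_max = 90.9 MPa

N_a = Gd⁴/(8D³k) = (68.8×10³)(6.2⁴)/(8·71.0³·5.9) = 6.018 → N_a = 6
Actual rate k = Gd⁴/(8D³·6) = 5.9175 N/mm
Working load F = kδ = 5.9175·18 = 106.52 N
C = 71.0/6.2 = 11.4516; K_W = (4C−1)/(4C−4)+0.615/C = 1.1255
τ_max = K_W·8FD/(πd³) = 1.1255·80.804 = 90.942 MPa
τ_max ≤ 109 MPa → acceptable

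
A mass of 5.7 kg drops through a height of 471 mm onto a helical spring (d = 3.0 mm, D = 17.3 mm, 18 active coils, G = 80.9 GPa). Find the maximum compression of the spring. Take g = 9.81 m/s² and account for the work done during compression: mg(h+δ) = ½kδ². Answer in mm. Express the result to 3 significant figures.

84.0 mm

k = Gd⁴/(8D³N_a) = (80.9×10³)(3.0⁴)/(8·17.3³·18) = 8.7889 N/mm
W = mg = 5.7 × 9.81 = 55.917 N
½kδ² − Wδ − Wh = 0 → δ = (W + √(W² + 2kWh))/k
δ = (55.917 + √(3126.7 + 462943))/8.7889 = (55.917 + 682.69)/8.7889 = 84.039 mm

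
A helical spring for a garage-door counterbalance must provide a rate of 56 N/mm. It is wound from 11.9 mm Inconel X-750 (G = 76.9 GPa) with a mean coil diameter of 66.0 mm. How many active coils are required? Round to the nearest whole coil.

12

N_a = Gd⁴/(8D³k) = (76.9×10³ × 11.9⁴)/(8 × 66.0³ × 56)
    = 1.54211e+09 / 1.28798e+08 = 11.97 → 12 coils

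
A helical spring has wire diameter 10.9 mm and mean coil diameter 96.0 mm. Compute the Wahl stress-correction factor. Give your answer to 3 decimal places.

C = D/d = 96.0/10.9 = 8.8073
K_W = (4C−1)/(4C−4) + 0.615/C = 34.229/31.229 + 0.0698 = 1.1659

1.166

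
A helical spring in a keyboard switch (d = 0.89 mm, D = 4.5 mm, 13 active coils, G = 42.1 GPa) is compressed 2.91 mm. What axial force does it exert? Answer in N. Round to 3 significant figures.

k = Gd⁴/(8D³N_a) = (42.1×10³)(0.89⁴)/(8·4.5³·13) = 2.7872 N/mm
F = k·δ = 2.7872 × 2.91 = 8.1108 N

8.11 N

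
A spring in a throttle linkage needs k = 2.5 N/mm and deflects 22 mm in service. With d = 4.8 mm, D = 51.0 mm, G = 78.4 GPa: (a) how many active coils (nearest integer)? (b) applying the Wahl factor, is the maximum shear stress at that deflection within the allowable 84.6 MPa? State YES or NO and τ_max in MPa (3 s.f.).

N_a = Gd⁴/(8D³k) = (78.4×10³)(4.8⁴)/(8·51.0³·2.5) = 15.69 → N_a = 16
Actual rate k = Gd⁴/(8D³·16) = 2.4511 N/mm
Working load F = kδ = 2.4511·22 = 53.924 N
C = 51.0/4.8 = 10.6250; K_W = (4C−1)/(4C−4)+0.615/C = 1.1358
τ_max = K_W·8FD/(πd³) = 1.1358·63.324 = 71.924 MPa
τ_max ≤ 84.6 MPa → acceptable

(a) 16 coils; (b) YES, τ_max = 71.9 MPa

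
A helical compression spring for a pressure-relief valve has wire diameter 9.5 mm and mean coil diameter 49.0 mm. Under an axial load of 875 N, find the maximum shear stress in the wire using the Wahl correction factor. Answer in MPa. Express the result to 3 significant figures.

165 MPa

Spring index C = D/d = 49.0/9.5 = 5.1579
K_W = (4C−1)/(4C−4) + 0.615/C = 19.632/16.632 + 0.1192 = 1.2996
τ₀ = 8FD/(πd³) = 8·875·49.0/(π·9.5³) = 343000/2693.5 = 127.34 MPa
τ_max = K·τ₀ = 1.2996 × 127.34 = 165.5 MPa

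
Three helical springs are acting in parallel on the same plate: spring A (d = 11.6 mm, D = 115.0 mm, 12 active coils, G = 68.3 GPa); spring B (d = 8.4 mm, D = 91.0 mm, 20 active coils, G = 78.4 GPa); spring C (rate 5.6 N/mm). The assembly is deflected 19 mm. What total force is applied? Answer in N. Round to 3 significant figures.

k_A = Gd⁴/(8D³N_a) = (68.3×10³)(11.6⁴)/(8·115.0³·12) = 8.4701 N/mm
k_B = Gd⁴/(8D³N_a) = (78.4×10³)(8.4⁴)/(8·91.0³·20) = 3.2373 N/mm
Parallel: k_eq = 8.4701 + 3.2373 + 5.6 = 17.307 N/mm
F = k_eq·δ = 17.307·19 = 328.84 N

329 N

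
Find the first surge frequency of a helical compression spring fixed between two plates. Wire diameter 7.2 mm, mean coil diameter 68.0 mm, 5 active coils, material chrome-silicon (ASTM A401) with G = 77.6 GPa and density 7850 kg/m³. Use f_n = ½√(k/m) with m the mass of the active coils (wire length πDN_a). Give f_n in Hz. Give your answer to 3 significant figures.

110 Hz

k = Gd⁴/(8D³N_a) = (77.6×10³)(7.2⁴)/(8·68.0³·5) = 16.581 N/mm = 16581 N/m
Wire length L = πDN_a = π·68.0·5 = 1068.1 mm
m = ρ·(πd²/4)·L = 7850 × 40.715×10⁻⁶ m² × 1.0681 m = 0.34139 kg
f_n = ½√(k/m) = 0.5·√(16581/0.34139) = 0.5·√(48568) = 110.19 Hz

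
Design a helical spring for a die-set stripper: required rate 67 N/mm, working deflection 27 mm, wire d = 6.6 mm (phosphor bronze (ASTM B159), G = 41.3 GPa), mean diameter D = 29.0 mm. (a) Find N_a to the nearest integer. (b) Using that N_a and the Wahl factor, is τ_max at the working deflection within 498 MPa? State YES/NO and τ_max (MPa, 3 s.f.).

(a) 6 coils; (b) NO, τ_max = 632 MPa

N_a = Gd⁴/(8D³k) = (41.3×10³)(6.6⁴)/(8·29.0³·67) = 5.995 → N_a = 6
Actual rate k = Gd⁴/(8D³·6) = 66.941 N/mm
Working load F = kδ = 66.941·27 = 1807.4 N
C = 29.0/6.6 = 4.3939; K_W = (4C−1)/(4C−4)+0.615/C = 1.3609
τ_max = K_W·8FD/(πd³) = 1.3609·464.26 = 631.83 MPa
τ_max > 498 MPa → exceeds allowable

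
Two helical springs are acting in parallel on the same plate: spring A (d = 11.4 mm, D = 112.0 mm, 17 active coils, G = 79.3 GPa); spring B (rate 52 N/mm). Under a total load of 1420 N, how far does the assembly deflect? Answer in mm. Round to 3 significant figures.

k_A = Gd⁴/(8D³N_a) = (79.3×10³)(11.4⁴)/(8·112.0³·17) = 7.0097 N/mm
Parallel: k_eq = 7.0097 + 52 = 59.01 N/mm
δ = F/k_eq = 1420/59.01 = 24.064 mm

24.1 mm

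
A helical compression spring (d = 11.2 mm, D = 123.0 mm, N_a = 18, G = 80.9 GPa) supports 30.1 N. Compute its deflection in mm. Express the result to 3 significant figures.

k = Gd⁴/(8D³N_a) = (80.9×10³)(11.2⁴)/(8·123.0³·18) = 4.7505 N/mm
δ = F/k = 30.1 / 4.7505 = 6.3361 mm

6.34 mm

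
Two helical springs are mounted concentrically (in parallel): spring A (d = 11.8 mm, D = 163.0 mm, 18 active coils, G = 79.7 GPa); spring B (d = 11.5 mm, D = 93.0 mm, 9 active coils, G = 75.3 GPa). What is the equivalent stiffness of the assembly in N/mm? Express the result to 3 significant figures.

25.2 N/mm

k_A = Gd⁴/(8D³N_a) = (79.7×10³)(11.8⁴)/(8·163.0³·18) = 2.4778 N/mm
k_B = Gd⁴/(8D³N_a) = (75.3×10³)(11.5⁴)/(8·93.0³·9) = 22.741 N/mm
Parallel: k_eq = 2.4778 + 22.741 = 25.219 N/mm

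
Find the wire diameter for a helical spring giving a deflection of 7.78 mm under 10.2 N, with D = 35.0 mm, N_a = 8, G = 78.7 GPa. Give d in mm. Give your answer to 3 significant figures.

2.60 mm

Required rate k = F/δ = 10.2/7.78 = 1.3111 N/mm
d = (8D³N_a·k / G)^(1/4) = (8·35.0³·8·1.3111 / (78.7×10³))^0.25
  = (45.712)^0.25 = 2.6002 mm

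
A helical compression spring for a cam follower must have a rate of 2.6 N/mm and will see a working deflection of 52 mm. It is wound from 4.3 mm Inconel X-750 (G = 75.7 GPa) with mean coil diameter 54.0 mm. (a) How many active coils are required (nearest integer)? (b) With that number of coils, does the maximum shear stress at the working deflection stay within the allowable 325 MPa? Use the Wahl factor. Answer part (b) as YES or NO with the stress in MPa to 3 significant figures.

N_a = Gd⁴/(8D³k) = (75.7×10³)(4.3⁴)/(8·54.0³·2.6) = 7.902 → N_a = 8
Actual rate k = Gd⁴/(8D³·8) = 2.5681 N/mm
Working load F = kδ = 2.5681·52 = 133.54 N
C = 54.0/4.3 = 12.5581; K_W = (4C−1)/(4C−4)+0.615/C = 1.1139
τ_max = K_W·8FD/(πd³) = 1.1139·230.96 = 257.26 MPa
τ_max ≤ 325 MPa → acceptable

(a) 8 coils; (b) YES, τ_max = 257 MPa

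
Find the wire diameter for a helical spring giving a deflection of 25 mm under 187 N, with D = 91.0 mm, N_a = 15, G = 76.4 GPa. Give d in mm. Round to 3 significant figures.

9.70 mm

Required rate k = F/δ = 187/25 = 7.48 N/mm
d = (8D³N_a·k / G)^(1/4) = (8·91.0³·15·7.48 / (76.4×10³))^0.25
  = (8853.5)^0.25 = 9.7001 mm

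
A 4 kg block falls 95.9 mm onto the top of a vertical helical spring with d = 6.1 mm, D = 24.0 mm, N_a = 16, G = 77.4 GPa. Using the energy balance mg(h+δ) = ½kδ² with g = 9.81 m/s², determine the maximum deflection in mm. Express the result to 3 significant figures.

11.8 mm

k = Gd⁴/(8D³N_a) = (77.4×10³)(6.1⁴)/(8·24.0³·16) = 60.564 N/mm
W = mg = 4 × 9.81 = 39.24 N
½kδ² − Wδ − Wh = 0 → δ = (W + √(W² + 2kWh))/k
δ = (39.24 + √(1539.8 + 455821))/60.564 = (39.24 + 676.28)/60.564 = 11.814 mm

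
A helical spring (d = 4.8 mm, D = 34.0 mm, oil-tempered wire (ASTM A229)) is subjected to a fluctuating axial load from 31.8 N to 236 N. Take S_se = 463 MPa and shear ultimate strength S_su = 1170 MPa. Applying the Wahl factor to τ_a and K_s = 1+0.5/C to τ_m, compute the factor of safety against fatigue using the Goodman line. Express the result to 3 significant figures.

C = D/d = 34.0/4.8 = 7.0833; K_W = (4C−1)/(4C−4)+0.615/C = 1.2101; K_s = 1+0.5/C = 1.0706
F_a = (F_max−F_min)/2 = 102.1 N; F_m = (F_max+F_min)/2 = 133.9 N
τ_a = K_W·8F_aD/(πd³) = 1.2101 × 79.932 = 96.727 MPa
τ_m = K_s·8F_mD/(πd³) = 1.0706 × 104.83 = 112.23 MPa
Goodman: 1/n_f = τ_a/S_se + τ_m/S_su = 96.727/463 + 112.23/1170 = 0.20891 + 0.09592 = 0.30483
n_f = 1/0.30483 = 3.28

3.28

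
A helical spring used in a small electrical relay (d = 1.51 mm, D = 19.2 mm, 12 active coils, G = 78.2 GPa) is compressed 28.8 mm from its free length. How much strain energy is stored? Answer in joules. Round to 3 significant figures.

k = Gd⁴/(8D³N_a) = (78.2×10³)(1.51⁴)/(8·19.2³·12) = 0.59833 N/mm
U = ½kδ² = 0.5 × 0.59833 × 28.8² = 248.14 N·mm = 0.24814 J

0.248 J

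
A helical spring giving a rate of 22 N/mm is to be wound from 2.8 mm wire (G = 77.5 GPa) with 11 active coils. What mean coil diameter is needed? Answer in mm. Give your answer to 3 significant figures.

D = (Gd⁴/(8N_a·k))^(1/3) = (77.5×10³·2.8⁴/(8·11·22))^(1/3)
  = (2460.53)^(1/3) = 13.5003 mm

13.5 mm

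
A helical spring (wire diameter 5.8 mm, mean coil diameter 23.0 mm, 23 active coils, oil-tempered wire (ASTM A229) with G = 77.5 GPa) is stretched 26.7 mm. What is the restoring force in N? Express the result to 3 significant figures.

k = Gd⁴/(8D³N_a) = (77.5×10³)(5.8⁴)/(8·23.0³·23) = 39.175 N/mm
F = k·δ = 39.175 × 26.7 = 1046 N

1050 N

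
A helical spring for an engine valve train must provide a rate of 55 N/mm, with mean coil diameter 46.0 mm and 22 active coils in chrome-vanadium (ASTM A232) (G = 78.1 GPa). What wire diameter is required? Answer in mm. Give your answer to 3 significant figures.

10.5 mm

d = (8D³N_a·k / G)^(1/4) = (8·46.0³·22·55 / (78.1×10³))^0.25
  = (12064)^0.25 = 10.4803 mm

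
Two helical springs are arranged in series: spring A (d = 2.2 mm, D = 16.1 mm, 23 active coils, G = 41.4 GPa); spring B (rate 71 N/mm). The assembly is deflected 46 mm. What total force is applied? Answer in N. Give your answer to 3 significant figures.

57.1 N

k_A = Gd⁴/(8D³N_a) = (41.4×10³)(2.2⁴)/(8·16.1³·23) = 1.263 N/mm
Series: 1/k_eq = 1/1.263 + 1/71 = 0.80586; k_eq = 1.2409 N/mm
F = k_eq·δ = 1.2409·46 = 57.082 N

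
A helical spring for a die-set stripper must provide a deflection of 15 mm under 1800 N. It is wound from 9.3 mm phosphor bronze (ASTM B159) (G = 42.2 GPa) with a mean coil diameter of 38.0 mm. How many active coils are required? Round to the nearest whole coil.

6

Required rate k = F/δ = 1800/15 = 120 N/mm
N_a = Gd⁴/(8D³k) = (42.2×10³ × 9.3⁴)/(8 × 38.0³ × 120)
    = 3.15678e+08 / 5.26771e+07 = 5.993 → 6 coils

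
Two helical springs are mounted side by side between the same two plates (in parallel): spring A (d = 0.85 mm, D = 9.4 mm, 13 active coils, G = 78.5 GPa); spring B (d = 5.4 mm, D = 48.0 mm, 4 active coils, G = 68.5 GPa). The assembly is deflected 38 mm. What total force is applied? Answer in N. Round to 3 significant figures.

643 N

k_A = Gd⁴/(8D³N_a) = (78.5×10³)(0.85⁴)/(8·9.4³·13) = 0.47438 N/mm
k_B = Gd⁴/(8D³N_a) = (68.5×10³)(5.4⁴)/(8·48.0³·4) = 16.459 N/mm
Parallel: k_eq = 0.47438 + 16.459 = 16.933 N/mm
F = k_eq·δ = 16.933·38 = 643.45 N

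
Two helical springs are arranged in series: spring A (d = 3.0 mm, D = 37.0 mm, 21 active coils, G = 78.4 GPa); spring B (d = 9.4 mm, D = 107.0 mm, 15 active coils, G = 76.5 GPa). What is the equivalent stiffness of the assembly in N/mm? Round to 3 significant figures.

k_A = Gd⁴/(8D³N_a) = (78.4×10³)(3.0⁴)/(8·37.0³·21) = 0.74625 N/mm
k_B = Gd⁴/(8D³N_a) = (76.5×10³)(9.4⁴)/(8·107.0³·15) = 4.0629 N/mm
Series: 1/k_eq = 1/0.74625 + 1/4.0629 = 1.5862; k_eq = 0.63046 N/mm

0.630 N/mm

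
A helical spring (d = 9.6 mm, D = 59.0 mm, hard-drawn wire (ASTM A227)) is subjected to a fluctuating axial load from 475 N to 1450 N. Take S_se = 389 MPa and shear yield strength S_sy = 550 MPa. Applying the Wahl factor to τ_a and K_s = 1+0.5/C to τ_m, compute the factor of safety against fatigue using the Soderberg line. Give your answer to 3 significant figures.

C = D/d = 59.0/9.6 = 6.1458; K_W = (4C−1)/(4C−4)+0.615/C = 1.2458; K_s = 1+0.5/C = 1.0814
F_a = (F_max−F_min)/2 = 487.5 N; F_m = (F_max+F_min)/2 = 962.5 N
τ_a = K_W·8F_aD/(πd³) = 1.2458 × 82.785 = 103.14 MPa
τ_m = K_s·8F_mD/(πd³) = 1.0814 × 163.45 = 176.75 MPa
Soderberg: 1/n_f = τ_a/S_se + τ_m/S_sy = 103.14/389 + 176.75/550 = 0.26513 + 0.32136 = 0.58648
n_f = 1/0.58648 = 1.705

1.71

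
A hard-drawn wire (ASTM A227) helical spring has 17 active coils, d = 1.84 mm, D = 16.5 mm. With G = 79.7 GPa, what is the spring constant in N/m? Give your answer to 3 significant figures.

1500 N/m

k = Gd⁴/(8D³N_a) = (79.7×10³ × 1.84⁴) / (8 × 16.5³ × 17)
  = 913544 / 610929 = 1.4953 N/mm = 1495.3 N/m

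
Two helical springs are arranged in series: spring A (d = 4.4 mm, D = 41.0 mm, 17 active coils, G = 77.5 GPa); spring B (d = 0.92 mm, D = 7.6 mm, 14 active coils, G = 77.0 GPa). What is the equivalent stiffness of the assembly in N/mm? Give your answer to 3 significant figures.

k_A = Gd⁴/(8D³N_a) = (77.5×10³)(4.4⁴)/(8·41.0³·17) = 3.099 N/mm
k_B = Gd⁴/(8D³N_a) = (77.0×10³)(0.92⁴)/(8·7.6³·14) = 1.122 N/mm
Series: 1/k_eq = 1/3.099 + 1/1.122 = 1.214; k_eq = 0.82374 N/mm

0.824 N/mm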